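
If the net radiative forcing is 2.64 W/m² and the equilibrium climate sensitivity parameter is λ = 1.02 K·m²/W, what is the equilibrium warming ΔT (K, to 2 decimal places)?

ΔT = λ ΔF = 1.02 × 2.64 = 2.6928 K.

ΔT = 2.69 K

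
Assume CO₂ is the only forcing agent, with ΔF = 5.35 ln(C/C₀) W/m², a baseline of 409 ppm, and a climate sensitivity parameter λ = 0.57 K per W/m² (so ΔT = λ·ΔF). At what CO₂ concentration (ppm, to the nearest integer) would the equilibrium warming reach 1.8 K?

C ≈ 738 ppm

Required forcing: ΔF = ΔT/λ = 1.8/0.57 = 3.1579 W/m².
Then ln(C/409) = ΔF/5.35 = 3.1579/5.35 = 0.59026.
So C = 409 × e^0.59026 = 409 × 1.80446 = 738.02 ppm.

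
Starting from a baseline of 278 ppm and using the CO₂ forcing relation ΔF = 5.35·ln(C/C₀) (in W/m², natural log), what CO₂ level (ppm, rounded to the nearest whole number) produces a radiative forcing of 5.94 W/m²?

Set 5.35 ln(C/278) = 5.94, so ln(C/278) = 5.94/5.35 = 1.11028.
Then C/278 = e^1.11028 = 3.03521, giving C = 278 × 3.03521 = 843.79 ppm.

C ≈ 844 ppm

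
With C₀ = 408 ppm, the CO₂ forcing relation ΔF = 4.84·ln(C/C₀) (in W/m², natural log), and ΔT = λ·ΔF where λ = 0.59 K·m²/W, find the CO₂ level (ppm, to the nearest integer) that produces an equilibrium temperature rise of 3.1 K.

C ≈ 1208 ppm

Required forcing: ΔF = ΔT/λ = 3.1/0.59 = 5.2542 W/m².
Then ln(C/408) = ΔF/4.84 = 5.2542/4.84 = 1.08558.
So C = 408 × e^1.08558 = 408 × 2.96116 = 1208.15 ppm.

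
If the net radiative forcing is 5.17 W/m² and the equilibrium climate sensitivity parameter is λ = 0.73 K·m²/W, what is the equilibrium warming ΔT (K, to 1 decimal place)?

ΔT = 3.8 K

ΔT = λ ΔF = 0.73 × 5.17 = 3.7741 K.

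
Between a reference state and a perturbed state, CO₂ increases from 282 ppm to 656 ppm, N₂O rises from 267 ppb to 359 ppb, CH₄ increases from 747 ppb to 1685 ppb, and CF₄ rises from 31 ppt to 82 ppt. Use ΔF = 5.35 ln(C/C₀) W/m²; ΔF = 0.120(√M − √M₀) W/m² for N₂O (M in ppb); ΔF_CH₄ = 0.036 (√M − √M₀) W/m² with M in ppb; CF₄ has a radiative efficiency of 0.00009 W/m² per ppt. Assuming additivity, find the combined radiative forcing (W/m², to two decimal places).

ΔF = 5.33 W/m²

CO₂: 5.35 × ln(656/282) = 5.35 × ln(2.32624) = 5.35 × 0.84425 = 4.5167 W/m².
N₂O: 0.120 × (√359 − √267) = 0.120 × (18.9473 − 16.3401) = 0.120 × 2.6072 = 0.3129 W/m².
CH₄: 0.036 × (√1685 − √747) = 0.036 × (41.0488 − 27.3313) = 0.036 × 13.7175 = 0.4938 W/m².
CF₄: ΔF = 0.00009 × (82 − 31) = 0.00009 × 51 = 0.0046 W/m².
Total ΔF = 4.5167 + 0.3129 + 0.4938 + 0.0046 = 5.3280 W/m².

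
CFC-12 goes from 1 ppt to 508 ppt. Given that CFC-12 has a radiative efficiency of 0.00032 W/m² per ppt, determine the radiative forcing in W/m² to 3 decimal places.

ΔF = 0.162 W/m²

CFC-12: ΔF = 0.00032 × (508 − 1) = 0.00032 × 507 = 0.1622 W/m².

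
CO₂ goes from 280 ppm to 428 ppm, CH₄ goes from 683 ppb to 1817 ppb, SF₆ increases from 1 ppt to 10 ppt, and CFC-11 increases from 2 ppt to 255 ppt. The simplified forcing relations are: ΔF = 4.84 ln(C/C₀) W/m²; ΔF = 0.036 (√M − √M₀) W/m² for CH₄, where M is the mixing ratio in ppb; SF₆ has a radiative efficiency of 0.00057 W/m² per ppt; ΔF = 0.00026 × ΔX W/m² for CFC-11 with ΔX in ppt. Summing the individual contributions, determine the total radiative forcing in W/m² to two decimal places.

ΔF = 2.72 W/m²

CO₂: 4.84 × ln(428/280) = 4.84 × ln(1.52857) = 4.84 × 0.42433 = 2.0538 W/m².
CH₄: 0.036 × (√1817 − √683) = 0.036 × (42.6263 − 26.1343) = 0.036 × 16.4920 = 0.5937 W/m².
SF₆: ΔF = 0.00057 × (10 − 1) = 0.00057 × 9 = 0.0051 W/m².
CFC-11: ΔF = 0.00026 × (255 − 2) = 0.00026 × 253 = 0.0658 W/m².
Total ΔF = 2.0538 + 0.5937 + 0.0051 + 0.0658 = 2.7184 W/m².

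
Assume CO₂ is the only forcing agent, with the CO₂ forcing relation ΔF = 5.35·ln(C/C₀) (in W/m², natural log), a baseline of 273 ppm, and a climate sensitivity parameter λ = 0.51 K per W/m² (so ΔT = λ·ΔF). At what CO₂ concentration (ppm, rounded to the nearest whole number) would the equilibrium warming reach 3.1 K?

C ≈ 850 ppm

Required forcing: ΔF = ΔT/λ = 3.1/0.51 = 6.0784 W/m².
Then ln(C/273) = ΔF/5.35 = 6.0784/5.35 = 1.13615.
So C = 273 × e^1.13615 = 273 × 3.11475 = 850.33 ppm.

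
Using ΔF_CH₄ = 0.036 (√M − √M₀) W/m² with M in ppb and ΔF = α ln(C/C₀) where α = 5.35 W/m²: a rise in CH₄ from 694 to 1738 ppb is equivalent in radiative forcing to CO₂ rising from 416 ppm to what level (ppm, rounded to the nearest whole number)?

CH₄ forcing: 0.036 × (√1738 − √694) = 0.036 × (41.6893 − 26.3439) = 0.036 × 15.3454 = 0.55243 W/m².
Set 5.35 ln(C/416) = 0.55243: ln(C/416) = 0.55243/5.35 = 0.10326, so C = 416 × e^0.10326 = 416 × 1.10878 = 461.25 ppm.

C ≈ 461 ppm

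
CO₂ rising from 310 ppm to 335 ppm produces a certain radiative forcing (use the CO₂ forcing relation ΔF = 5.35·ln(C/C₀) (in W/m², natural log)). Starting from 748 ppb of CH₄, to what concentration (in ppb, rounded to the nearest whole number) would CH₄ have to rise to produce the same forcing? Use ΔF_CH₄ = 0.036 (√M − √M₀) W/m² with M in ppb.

M ≈ 1511 ppb

CO₂ forcing: 5.35 × ln(335/310) = 5.35 × 0.077558 = 0.41494 W/m².
Set 0.036(√M − √748) = 0.41494: √M = 0.41494/0.036 + √748 = 11.5261 + 27.3496 = 38.8757.
M = (38.8757)² = 1511.32 ppb.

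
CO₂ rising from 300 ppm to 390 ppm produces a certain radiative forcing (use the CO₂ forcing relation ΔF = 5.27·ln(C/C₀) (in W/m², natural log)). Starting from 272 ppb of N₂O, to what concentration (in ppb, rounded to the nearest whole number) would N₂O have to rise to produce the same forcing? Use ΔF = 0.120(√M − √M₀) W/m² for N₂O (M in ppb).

CO₂ forcing: 5.27 × ln(390/300) = 5.27 × 0.262364 = 1.38266 W/m².
Set 0.120(√M − √272) = 1.38266: √M = 1.38266/0.120 + √272 = 11.5222 + 16.4924 = 28.0146.
M = (28.0146)² = 784.82 ppb.

M ≈ 785 ppb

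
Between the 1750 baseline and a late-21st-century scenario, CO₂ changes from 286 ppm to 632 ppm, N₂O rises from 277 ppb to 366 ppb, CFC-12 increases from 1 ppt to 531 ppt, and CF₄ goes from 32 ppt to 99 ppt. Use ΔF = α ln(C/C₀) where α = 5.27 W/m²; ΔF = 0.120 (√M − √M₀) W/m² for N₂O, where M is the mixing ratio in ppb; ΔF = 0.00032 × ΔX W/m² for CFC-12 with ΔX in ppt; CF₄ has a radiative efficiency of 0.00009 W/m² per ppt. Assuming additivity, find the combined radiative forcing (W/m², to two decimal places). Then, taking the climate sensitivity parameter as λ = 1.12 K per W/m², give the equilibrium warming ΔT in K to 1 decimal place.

ΔF = 4.65 W/m²; ΔT = 5.2 K

CO₂: 5.27 × ln(632/286) = 5.27 × ln(2.20979) = 5.27 × 0.79290 = 4.1786 W/m².
N₂O: 0.120 × (√366 − √277) = 0.120 × (19.1311 − 16.6433) = 0.120 × 2.4878 = 0.2985 W/m².
CFC-12: ΔF = 0.00032 × (531 − 1) = 0.00032 × 530 = 0.1696 W/m².
CF₄: ΔF = 0.00009 × (99 − 32) = 0.00009 × 67 = 0.0060 W/m².
Total ΔF = 4.1786 + 0.2985 + 0.1696 + 0.0060 = 4.6527 W/m².
ΔT = λ ΔF = 1.12 × 4.65 = 5.2080 K.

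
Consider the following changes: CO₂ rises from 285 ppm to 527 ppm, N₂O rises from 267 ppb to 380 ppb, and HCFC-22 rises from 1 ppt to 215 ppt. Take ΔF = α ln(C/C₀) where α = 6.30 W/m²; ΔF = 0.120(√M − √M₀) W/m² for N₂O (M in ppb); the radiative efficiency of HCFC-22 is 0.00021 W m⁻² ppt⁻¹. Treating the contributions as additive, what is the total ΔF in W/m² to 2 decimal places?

CO₂: 6.30 × ln(527/285) = 6.30 × ln(1.84912) = 6.30 × 0.61471 = 3.8727 W/m².
N₂O: 0.120 × (√380 − √267) = 0.120 × (19.4936 − 16.3401) = 0.120 × 3.1535 = 0.3784 W/m².
HCFC-22: ΔF = 0.00021 × (215 − 1) = 0.00021 × 214 = 0.0449 W/m².
Total ΔF = 3.8727 + 0.3784 + 0.0449 = 4.2960 W/m².

ΔF = 4.30 W/m²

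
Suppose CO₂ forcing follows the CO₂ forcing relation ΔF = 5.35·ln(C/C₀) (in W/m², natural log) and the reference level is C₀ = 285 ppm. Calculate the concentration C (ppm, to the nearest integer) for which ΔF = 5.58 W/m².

Set 5.35 ln(C/285) = 5.58, so ln(C/285) = 5.58/5.35 = 1.04299.
Then C/285 = e^1.04299 = 2.83769, giving C = 285 × 2.83769 = 808.74 ppm.

C ≈ 809 ppm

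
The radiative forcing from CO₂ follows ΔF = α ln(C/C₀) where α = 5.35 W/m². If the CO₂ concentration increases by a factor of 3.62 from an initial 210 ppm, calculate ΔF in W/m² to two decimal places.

Because the forcing depends only on the ratio C/C₀, the initial concentration does not enter.
ΔF = 5.35 × ln(3.62) = 5.35 × 1.28647 = 6.8826 W/m².

ΔF = 6.88 W/m²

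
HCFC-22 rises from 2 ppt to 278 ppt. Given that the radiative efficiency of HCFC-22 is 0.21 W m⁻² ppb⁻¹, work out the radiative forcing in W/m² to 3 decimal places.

ΔF = 0.058 W/m²

HCFC-22: Δ = 278 − 2 = 276 ppt = 0.276 ppb; ΔF = 0.21 × 0.276 = 0.0580 W/m².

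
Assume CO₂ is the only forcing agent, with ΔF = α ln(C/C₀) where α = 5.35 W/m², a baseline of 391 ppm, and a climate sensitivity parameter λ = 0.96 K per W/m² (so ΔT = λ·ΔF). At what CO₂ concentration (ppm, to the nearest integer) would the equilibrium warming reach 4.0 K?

Required forcing: ΔF = ΔT/λ = 4.0/0.96 = 4.1667 W/m².
Then ln(C/391) = ΔF/5.35 = 4.1667/5.35 = 0.77882.
So C = 391 × e^0.77882 = 391 × 2.17890 = 851.95 ppm.

C ≈ 852 ppm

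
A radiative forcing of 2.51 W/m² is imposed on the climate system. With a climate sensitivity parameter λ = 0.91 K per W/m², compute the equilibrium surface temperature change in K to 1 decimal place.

ΔT = λ ΔF = 0.91 × 2.51 = 2.2841 K.

ΔT = 2.3 K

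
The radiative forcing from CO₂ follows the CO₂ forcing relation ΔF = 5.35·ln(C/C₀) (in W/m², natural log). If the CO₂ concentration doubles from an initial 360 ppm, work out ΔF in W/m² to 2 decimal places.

ΔF = 5.35 × ln(2) = 5.35 × 0.69315 = 3.7084 W/m².

ΔF = 3.71 W/m²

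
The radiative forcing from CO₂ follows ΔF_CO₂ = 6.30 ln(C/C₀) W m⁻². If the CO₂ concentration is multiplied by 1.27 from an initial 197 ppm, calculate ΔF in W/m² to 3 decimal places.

ΔF = 6.30 × ln(1.27) = 6.30 × 0.23902 = 1.5058 W/m².

ΔF = 1.506 W/m²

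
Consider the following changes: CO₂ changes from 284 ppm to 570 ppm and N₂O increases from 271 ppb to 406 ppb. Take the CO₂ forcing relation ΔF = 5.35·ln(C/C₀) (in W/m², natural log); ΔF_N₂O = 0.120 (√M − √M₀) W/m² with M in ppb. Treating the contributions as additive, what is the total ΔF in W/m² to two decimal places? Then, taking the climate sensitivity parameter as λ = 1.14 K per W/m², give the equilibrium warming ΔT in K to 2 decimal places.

CO₂: 5.35 × ln(570/284) = 5.35 × ln(2.00704) = 5.35 × 0.69666 = 3.7271 W/m².
N₂O: 0.120 × (√406 − √271) = 0.120 × (20.1494 − 16.4621) = 0.120 × 3.6873 = 0.4425 W/m².
Total ΔF = 3.7271 + 0.4425 = 4.1696 W/m².
ΔT = λ ΔF = 1.14 × 4.17 = 4.7538 K.

ΔF = 4.17 W/m²; ΔT = 4.75 K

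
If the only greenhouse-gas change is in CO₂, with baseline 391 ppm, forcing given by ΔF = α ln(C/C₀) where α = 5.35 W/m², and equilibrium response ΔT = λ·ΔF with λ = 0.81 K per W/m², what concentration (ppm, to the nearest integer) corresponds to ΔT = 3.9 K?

Required forcing: ΔF = ΔT/λ = 3.9/0.81 = 4.8148 W/m².
Then ln(C/391) = ΔF/5.35 = 4.8148/5.35 = 0.89996.
So C = 391 × e^0.89996 = 391 × 2.45950 = 961.66 ppm.

C ≈ 962 ppm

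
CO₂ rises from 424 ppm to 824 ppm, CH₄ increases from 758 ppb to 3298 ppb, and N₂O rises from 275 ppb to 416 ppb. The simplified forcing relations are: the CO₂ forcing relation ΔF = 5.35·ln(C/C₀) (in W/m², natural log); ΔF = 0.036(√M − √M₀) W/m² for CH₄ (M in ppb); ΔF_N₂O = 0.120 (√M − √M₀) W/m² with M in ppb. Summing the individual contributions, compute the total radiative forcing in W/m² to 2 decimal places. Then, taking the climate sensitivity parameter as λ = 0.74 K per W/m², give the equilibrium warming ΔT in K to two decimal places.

ΔF = 5.09 W/m²; ΔT = 3.77 K

CO₂: 5.35 × ln(824/424) = 5.35 × ln(1.94340) = 5.35 × 0.66444 = 3.5548 W/m².
CH₄: 0.036 × (√3298 − √758) = 0.036 × (57.4282 − 27.5318) = 0.036 × 29.8964 = 1.0763 W/m².
N₂O: 0.120 × (√416 − √275) = 0.120 × (20.3961 − 16.5831) = 0.120 × 3.8130 = 0.4576 W/m².
Total ΔF = 3.5548 + 1.0763 + 0.4576 = 5.0887 W/m².
ΔT = λ ΔF = 0.74 × 5.09 = 3.7666 K.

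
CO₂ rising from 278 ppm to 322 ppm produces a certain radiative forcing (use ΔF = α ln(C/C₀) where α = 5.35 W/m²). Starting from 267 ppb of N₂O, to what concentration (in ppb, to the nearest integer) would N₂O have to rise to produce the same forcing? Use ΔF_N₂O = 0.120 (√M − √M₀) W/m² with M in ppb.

M ≈ 524 ppb

CO₂ forcing: 5.35 × ln(322/278) = 5.35 × 0.146930 = 0.78608 W/m².
Set 0.120(√M − √267) = 0.78608: √M = 0.78608/0.120 + √267 = 6.5507 + 16.3401 = 22.8908.
M = (22.8908)² = 523.99 ppb.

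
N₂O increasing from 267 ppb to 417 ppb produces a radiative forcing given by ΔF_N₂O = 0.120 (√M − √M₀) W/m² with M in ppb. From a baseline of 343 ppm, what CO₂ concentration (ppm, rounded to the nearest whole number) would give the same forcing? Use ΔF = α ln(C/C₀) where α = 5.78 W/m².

C ≈ 373 ppm

N₂O forcing: 0.120 × (√417 − √267) = 0.120 × (20.4206 − 16.3401) = 0.120 × 4.0805 = 0.48966 W/m².
Set 5.78 ln(C/343) = 0.48966: ln(C/343) = 0.48966/5.78 = 0.08472, so C = 343 × e^0.08472 = 343 × 1.08841 = 373.32 ppm.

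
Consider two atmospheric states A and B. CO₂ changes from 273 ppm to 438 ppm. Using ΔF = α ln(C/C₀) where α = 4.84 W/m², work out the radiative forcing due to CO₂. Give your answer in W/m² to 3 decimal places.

CO₂ absorption bands are partially saturated, so forcing scales with the logarithm of the concentration ratio.
CO₂: 4.84 × ln(438/273) = 4.84 × ln(1.60440) = 4.84 × 0.47275 = 2.2881 W/m².

ΔF = 2.288 W/m²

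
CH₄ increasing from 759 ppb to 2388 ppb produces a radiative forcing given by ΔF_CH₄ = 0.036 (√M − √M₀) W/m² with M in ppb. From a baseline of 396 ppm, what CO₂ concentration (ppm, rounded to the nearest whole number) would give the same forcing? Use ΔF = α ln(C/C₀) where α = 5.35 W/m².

C ≈ 457 ppm

CH₄ forcing: 0.036 × (√2388 − √759) = 0.036 × (48.8672 − 27.5500) = 0.036 × 21.3172 = 0.76742 W/m².
Set 5.35 ln(C/396) = 0.76742: ln(C/396) = 0.76742/5.35 = 0.14344, so C = 396 × e^0.14344 = 396 × 1.15424 = 457.08 ppm.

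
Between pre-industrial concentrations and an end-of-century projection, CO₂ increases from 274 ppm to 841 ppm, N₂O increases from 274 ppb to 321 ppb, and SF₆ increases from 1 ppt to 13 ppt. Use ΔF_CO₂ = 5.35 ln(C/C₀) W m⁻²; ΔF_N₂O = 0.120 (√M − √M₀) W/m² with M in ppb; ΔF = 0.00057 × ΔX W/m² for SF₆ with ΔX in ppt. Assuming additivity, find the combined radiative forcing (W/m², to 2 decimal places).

CO₂: 5.35 × ln(841/274) = 5.35 × ln(3.06934) = 5.35 × 1.12146 = 5.9998 W/m².
N₂O: 0.120 × (√321 − √274) = 0.120 × (17.9165 − 16.5529) = 0.120 × 1.3636 = 0.1636 W/m².
SF₆: ΔF = 0.00057 × (13 − 1) = 0.00057 × 12 = 0.0068 W/m².
Total ΔF = 5.9998 + 0.1636 + 0.0068 = 6.1702 W/m².

ΔF = 6.17 W/m²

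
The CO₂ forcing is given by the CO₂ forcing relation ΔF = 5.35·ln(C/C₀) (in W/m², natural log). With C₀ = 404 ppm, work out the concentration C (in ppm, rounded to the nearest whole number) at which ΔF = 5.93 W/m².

Set 5.35 ln(C/404) = 5.93, so ln(C/404) = 5.93/5.35 = 1.10841.
Then C/404 = e^1.10841 = 3.02954, giving C = 404 × 3.02954 = 1223.93 ppm.

C ≈ 1224 ppm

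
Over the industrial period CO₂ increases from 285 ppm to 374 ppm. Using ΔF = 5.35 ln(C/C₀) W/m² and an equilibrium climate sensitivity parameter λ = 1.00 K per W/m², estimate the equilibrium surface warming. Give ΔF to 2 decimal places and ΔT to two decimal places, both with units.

ΔF = 1.45 W/m²; ΔT = 1.45 K

CO₂: 5.35 × ln(374/285) = 5.35 × ln(1.31228) = 5.35 × 0.27177 = 1.4540 W/m².
ΔT = λ ΔF = 1.00 × 1.45 = 1.4500 K.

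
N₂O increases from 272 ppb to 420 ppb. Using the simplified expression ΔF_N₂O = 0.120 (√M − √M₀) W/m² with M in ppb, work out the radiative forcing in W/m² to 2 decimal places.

N₂O: 0.120 × (√420 − √272) = 0.120 × (20.4939 − 16.4924) = 0.120 × 4.0015 = 0.4802 W/m².

ΔF = 0.48 W/m²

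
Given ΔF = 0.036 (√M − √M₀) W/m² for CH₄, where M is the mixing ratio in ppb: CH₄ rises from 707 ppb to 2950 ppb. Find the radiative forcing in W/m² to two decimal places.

CH₄: 0.036 × (√2950 − √707) = 0.036 × (54.3139 − 26.5895) = 0.036 × 27.7244 = 0.9981 W/m².

ΔF = 1.00 W/m²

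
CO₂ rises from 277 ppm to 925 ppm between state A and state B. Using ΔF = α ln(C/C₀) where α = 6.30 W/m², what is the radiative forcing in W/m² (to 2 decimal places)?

ΔF = 7.60 W/m²

CO₂: 6.30 × ln(925/277) = 6.30 × ln(3.33935) = 6.30 × 1.20578 = 7.5964 W/m².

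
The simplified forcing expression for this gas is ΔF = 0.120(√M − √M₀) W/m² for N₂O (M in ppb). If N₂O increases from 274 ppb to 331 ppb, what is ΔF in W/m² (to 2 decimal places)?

ΔF = 0.20 W/m²

N₂O: 0.120 × (√331 − √274) = 0.120 × (18.1934 − 16.5529) = 0.120 × 1.6405 = 0.1969 W/m².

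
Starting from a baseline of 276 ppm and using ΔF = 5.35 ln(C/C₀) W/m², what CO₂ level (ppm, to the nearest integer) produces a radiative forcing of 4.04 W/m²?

C ≈ 587 ppm

Set 5.35 ln(C/276) = 4.04, so ln(C/276) = 4.04/5.35 = 0.75514.
Then C/276 = e^0.75514 = 2.12791, giving C = 276 × 2.12791 = 587.30 ppm.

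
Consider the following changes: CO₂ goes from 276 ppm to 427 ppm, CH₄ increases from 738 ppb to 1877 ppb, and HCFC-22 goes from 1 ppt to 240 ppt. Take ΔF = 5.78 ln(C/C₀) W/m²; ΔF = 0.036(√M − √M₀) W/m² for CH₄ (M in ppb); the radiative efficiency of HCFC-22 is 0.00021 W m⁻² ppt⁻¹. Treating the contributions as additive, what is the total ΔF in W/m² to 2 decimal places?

ΔF = 3.15 W/m²

CO₂: 5.78 × ln(427/276) = 5.78 × ln(1.54710) = 5.78 × 0.43638 = 2.5223 W/m².
CH₄: 0.036 × (√1877 − √738) = 0.036 × (43.3244 − 27.1662) = 0.036 × 16.1582 = 0.5817 W/m².
HCFC-22: ΔF = 0.00021 × (240 − 1) = 0.00021 × 239 = 0.0502 W/m².
Total ΔF = 2.5223 + 0.5817 + 0.0502 = 3.1542 W/m².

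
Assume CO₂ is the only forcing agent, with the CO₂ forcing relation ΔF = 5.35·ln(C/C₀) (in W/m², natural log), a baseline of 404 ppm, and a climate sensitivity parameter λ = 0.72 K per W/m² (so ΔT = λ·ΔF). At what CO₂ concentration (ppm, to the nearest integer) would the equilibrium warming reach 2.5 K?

C ≈ 773 ppm

Required forcing: ΔF = ΔT/λ = 2.5/0.72 = 3.4722 W/m².
Then ln(C/404) = ΔF/5.35 = 3.4722/5.35 = 0.64901.
So C = 404 × e^0.64901 = 404 × 1.91365 = 773.11 ppm.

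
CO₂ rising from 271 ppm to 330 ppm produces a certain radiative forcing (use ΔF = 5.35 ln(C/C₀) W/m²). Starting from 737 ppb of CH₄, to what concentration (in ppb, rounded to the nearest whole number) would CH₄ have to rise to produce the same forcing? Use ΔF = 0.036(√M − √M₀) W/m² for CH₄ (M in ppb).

CO₂ forcing: 5.35 × ln(330/271) = 5.35 × 0.196974 = 1.05381 W/m².
Set 0.036(√M − √737) = 1.05381: √M = 1.05381/0.036 + √737 = 29.2725 + 27.1477 = 56.4202.
M = (56.4202)² = 3183.24 ppb.

M ≈ 3183 ppb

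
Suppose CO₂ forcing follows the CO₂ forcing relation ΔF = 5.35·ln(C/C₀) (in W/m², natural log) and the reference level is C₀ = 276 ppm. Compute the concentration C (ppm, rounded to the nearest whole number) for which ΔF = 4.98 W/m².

C ≈ 700 ppm

Set 5.35 ln(C/276) = 4.98, so ln(C/276) = 4.98/5.35 = 0.93084.
Then C/276 = e^0.93084 = 2.53664, giving C = 276 × 2.53664 = 700.11 ppm.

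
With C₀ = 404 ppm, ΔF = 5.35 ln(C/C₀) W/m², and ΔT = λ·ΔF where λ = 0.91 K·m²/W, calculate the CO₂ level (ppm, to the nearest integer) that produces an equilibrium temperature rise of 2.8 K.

Required forcing: ΔF = ΔT/λ = 2.8/0.91 = 3.0769 W/m².
Then ln(C/404) = ΔF/5.35 = 3.0769/5.35 = 0.57512.
So C = 404 × e^0.57512 = 404 × 1.77734 = 718.05 ppm.

C ≈ 718 ppm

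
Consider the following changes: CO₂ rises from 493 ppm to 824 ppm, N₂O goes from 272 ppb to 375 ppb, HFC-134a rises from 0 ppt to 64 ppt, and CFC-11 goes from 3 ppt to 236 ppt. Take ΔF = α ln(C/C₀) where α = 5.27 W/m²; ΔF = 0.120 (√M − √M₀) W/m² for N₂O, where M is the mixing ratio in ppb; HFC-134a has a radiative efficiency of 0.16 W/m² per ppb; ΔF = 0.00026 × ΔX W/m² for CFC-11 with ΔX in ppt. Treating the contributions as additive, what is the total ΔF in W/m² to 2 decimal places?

CO₂: 5.27 × ln(824/493) = 5.27 × ln(1.67140) = 5.27 × 0.51366 = 2.7070 W/m².
N₂O: 0.120 × (√375 − √272) = 0.120 × (19.3649 − 16.4924) = 0.120 × 2.8725 = 0.3447 W/m².
HFC-134a: Δ = 64 − 0 = 64 ppt = 0.064 ppb; ΔF = 0.16 × 0.064 = 0.0102 W/m².
CFC-11: ΔF = 0.00026 × (236 − 3) = 0.00026 × 233 = 0.0606 W/m².
Total ΔF = 2.7070 + 0.3447 + 0.0102 + 0.0606 = 3.1225 W/m².

ΔF = 3.12 W/m²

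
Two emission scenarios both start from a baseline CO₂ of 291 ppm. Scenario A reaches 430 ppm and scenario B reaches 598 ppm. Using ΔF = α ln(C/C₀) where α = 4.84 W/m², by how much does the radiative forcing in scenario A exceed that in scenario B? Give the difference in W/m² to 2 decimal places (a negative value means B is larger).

ΔF_A = 4.84 ln(430/291) = 4.84 × 0.39046 = 1.8898 W/m².
ΔF_B = 4.84 ln(598/291) = 4.84 × 0.72027 = 3.4861 W/m².
Difference: 1.8898 − 3.4861 = -1.5963 W/m².
(Equivalently, ΔF_A − ΔF_B = 4.84 ln(430/598) = 4.84 × -0.32981 = -1.5963 W/m².)

ΔF_A − ΔF_B = -1.60 W/m²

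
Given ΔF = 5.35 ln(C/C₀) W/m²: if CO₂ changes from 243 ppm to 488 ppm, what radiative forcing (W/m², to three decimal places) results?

CO₂ absorption bands are partially saturated, so forcing scales with the logarithm of the concentration ratio.
CO₂: 5.35 × ln(488/243) = 5.35 × ln(2.00823) = 5.35 × 0.69725 = 3.7303 W/m².

ΔF = 3.730 W/m²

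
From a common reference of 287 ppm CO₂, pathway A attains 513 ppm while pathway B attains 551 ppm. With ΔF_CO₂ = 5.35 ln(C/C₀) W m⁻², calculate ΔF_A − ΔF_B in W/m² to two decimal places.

ΔF_A − ΔF_B = -0.38 W/m²

ΔF_A = 5.35 ln(513/287) = 5.35 × 0.58079 = 3.1072 W/m².
ΔF_B = 5.35 ln(551/287) = 5.35 × 0.65225 = 3.4895 W/m².
Difference: 3.1072 − 3.4895 = -0.3823 W/m².
(Equivalently, ΔF_A − ΔF_B = 5.35 ln(513/551) = 5.35 × -0.07146 = -0.3823 W/m².)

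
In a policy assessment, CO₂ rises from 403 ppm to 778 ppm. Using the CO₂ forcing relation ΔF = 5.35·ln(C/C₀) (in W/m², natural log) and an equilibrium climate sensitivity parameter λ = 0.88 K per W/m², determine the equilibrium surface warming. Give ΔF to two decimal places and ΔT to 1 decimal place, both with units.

ΔF = 3.52 W/m²; ΔT = 3.1 K

CO₂: 5.35 × ln(778/403) = 5.35 × ln(1.93052) = 5.35 × 0.65779 = 3.5192 W/m².
ΔT = λ ΔF = 0.88 × 3.52 = 3.0976 K.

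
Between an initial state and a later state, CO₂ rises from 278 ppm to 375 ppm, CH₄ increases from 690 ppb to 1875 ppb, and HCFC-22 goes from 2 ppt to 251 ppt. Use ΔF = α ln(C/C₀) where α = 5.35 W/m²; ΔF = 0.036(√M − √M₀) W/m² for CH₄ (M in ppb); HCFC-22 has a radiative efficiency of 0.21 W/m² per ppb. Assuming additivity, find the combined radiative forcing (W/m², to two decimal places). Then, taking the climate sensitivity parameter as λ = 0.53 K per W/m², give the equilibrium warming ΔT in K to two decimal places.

CO₂: 5.35 × ln(375/278) = 5.35 × ln(1.34892) = 5.35 × 0.29930 = 1.6013 W/m².
CH₄: 0.036 × (√1875 − √690) = 0.036 × (43.3013 − 26.2679) = 0.036 × 17.0334 = 0.6132 W/m².
HCFC-22: Δ = 251 − 2 = 249 ppt = 0.249 ppb; ΔF = 0.21 × 0.249 = 0.0523 W/m².
Total ΔF = 1.6013 + 0.6132 + 0.0523 = 2.2668 W/m².
ΔT = λ ΔF = 0.53 × 2.27 = 1.2031 K.

ΔF = 2.27 W/m²; ΔT = 1.20 K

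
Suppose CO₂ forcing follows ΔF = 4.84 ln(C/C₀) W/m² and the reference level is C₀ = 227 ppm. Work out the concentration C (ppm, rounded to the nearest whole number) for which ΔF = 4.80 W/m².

Set 4.84 ln(C/227) = 4.80, so ln(C/227) = 4.80/4.84 = 0.99174.
Then C/227 = e^0.99174 = 2.69592, giving C = 227 × 2.69592 = 611.97 ppm.

C ≈ 612 ppm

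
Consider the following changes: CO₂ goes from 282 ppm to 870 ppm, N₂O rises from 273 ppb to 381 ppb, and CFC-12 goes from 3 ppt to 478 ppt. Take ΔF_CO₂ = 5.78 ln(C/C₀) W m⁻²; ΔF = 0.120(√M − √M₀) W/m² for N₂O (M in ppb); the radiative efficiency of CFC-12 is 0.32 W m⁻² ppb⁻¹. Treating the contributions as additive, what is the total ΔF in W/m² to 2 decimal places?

ΔF = 7.02 W/m²

CO₂: 5.78 × ln(870/282) = 5.78 × ln(3.08511) = 5.78 × 1.12659 = 6.5117 W/m².
N₂O: 0.120 × (√381 − √273) = 0.120 × (19.5192 − 16.5227) = 0.120 × 2.9965 = 0.3596 W/m².
CFC-12: Δ = 478 − 3 = 475 ppt = 0.475 ppb; ΔF = 0.32 × 0.475 = 0.1520 W/m².
Total ΔF = 6.5117 + 0.3596 + 0.1520 = 7.0233 W/m².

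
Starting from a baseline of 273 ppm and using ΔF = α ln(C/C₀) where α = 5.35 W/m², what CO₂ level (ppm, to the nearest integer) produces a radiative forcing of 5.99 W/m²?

C ≈ 836 ppm

Set 5.35 ln(C/273) = 5.99, so ln(C/273) = 5.99/5.35 = 1.11963.
Then C/273 = e^1.11963 = 3.06372, giving C = 273 × 3.06372 = 836.40 ppm.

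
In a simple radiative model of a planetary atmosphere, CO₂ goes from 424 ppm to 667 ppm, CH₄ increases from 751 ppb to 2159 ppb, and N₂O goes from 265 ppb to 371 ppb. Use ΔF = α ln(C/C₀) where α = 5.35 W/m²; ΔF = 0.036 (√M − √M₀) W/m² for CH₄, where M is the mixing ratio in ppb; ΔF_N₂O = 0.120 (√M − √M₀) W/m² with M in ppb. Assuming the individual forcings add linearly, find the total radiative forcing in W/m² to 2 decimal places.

CO₂: 5.35 × ln(667/424) = 5.35 × ln(1.57311) = 5.35 × 0.45305 = 2.4238 W/m².
CH₄: 0.036 × (√2159 − √751) = 0.036 × (46.4650 − 27.4044) = 0.036 × 19.0606 = 0.6862 W/m².
N₂O: 0.120 × (√371 − √265) = 0.120 × (19.2614 − 16.2788) = 0.120 × 2.9826 = 0.3579 W/m².
Total ΔF = 2.4238 + 0.6862 + 0.3579 = 3.4679 W/m².

ΔF = 3.47 W/m²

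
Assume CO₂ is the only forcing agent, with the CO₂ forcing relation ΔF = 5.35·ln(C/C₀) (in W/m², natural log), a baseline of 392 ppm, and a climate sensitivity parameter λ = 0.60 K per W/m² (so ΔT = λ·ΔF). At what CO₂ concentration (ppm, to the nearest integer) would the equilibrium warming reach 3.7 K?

C ≈ 1241 ppm

Required forcing: ΔF = ΔT/λ = 3.7/0.60 = 6.1667 W/m².
Then ln(C/392) = ΔF/5.35 = 6.1667/5.35 = 1.15265.
So C = 392 × e^1.15265 = 392 × 3.16657 = 1241.30 ppm.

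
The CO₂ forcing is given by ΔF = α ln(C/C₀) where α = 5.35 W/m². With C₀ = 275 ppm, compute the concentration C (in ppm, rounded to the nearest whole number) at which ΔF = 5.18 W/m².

C ≈ 724 ppm

Set 5.35 ln(C/275) = 5.18, so ln(C/275) = 5.18/5.35 = 0.96822.
Then C/275 = e^0.96822 = 2.63325, giving C = 275 × 2.63325 = 724.14 ppm.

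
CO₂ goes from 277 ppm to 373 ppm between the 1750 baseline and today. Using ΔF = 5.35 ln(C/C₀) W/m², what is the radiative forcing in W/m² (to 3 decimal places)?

ΔF = 1.592 W/m²

CO₂ absorption bands are partially saturated, so forcing scales with the logarithm of the concentration ratio.
CO₂: 5.35 × ln(373/277) = 5.35 × ln(1.34657) = 5.35 × 0.29756 = 1.5919 W/m².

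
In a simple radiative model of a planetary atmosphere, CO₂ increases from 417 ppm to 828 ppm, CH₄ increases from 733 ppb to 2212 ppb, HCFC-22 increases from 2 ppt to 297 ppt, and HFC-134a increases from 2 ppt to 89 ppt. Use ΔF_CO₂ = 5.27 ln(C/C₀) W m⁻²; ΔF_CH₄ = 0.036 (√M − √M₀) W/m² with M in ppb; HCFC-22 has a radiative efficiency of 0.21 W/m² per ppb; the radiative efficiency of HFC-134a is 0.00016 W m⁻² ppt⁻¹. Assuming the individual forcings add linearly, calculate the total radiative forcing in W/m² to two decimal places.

CO₂: 5.27 × ln(828/417) = 5.27 × ln(1.98561) = 5.27 × 0.68593 = 3.6149 W/m².
CH₄: 0.036 × (√2212 − √733) = 0.036 × (47.0319 − 27.0740) = 0.036 × 19.9579 = 0.7185 W/m².
HCFC-22: Δ = 297 − 2 = 295 ppt = 0.295 ppb; ΔF = 0.21 × 0.295 = 0.0620 W/m².
HFC-134a: ΔF = 0.00016 × (89 − 2) = 0.00016 × 87 = 0.0139 W/m².
Total ΔF = 3.6149 + 0.7185 + 0.0620 + 0.0139 = 4.4093 W/m².

ΔF = 4.41 W/m²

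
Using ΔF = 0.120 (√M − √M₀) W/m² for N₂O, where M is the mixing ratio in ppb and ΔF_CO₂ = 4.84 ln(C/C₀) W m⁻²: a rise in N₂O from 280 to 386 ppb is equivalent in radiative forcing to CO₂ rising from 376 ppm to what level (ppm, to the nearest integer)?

C ≈ 404 ppm

N₂O forcing: 0.120 × (√386 − √280) = 0.120 × (19.6469 − 16.7332) = 0.120 × 2.9137 = 0.34964 W/m².
Set 4.84 ln(C/376) = 0.34964: ln(C/376) = 0.34964/4.84 = 0.07224, so C = 376 × e^0.07224 = 376 × 1.07491 = 404.17 ppm.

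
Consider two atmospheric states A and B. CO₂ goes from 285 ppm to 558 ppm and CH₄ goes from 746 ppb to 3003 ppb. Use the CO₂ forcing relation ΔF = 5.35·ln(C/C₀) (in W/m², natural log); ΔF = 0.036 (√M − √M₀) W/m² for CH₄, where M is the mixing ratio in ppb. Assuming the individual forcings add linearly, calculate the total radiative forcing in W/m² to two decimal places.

CO₂: 5.35 × ln(558/285) = 5.35 × ln(1.95789) = 5.35 × 0.67187 = 3.5945 W/m².
CH₄: 0.036 × (√3003 − √746) = 0.036 × (54.7996 − 27.3130) = 0.036 × 27.4866 = 0.9895 W/m².
Total ΔF = 3.5945 + 0.9895 = 4.5840 W/m².

ΔF = 4.58 W/m²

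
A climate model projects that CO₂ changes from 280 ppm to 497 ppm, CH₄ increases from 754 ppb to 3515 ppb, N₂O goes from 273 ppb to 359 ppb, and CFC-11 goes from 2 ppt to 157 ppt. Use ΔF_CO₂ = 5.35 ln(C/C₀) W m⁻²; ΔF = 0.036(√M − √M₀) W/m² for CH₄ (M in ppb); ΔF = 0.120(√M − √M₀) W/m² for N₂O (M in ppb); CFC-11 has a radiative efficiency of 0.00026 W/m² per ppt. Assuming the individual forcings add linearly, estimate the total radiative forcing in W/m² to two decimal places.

CO₂: 5.35 × ln(497/280) = 5.35 × ln(1.77500) = 5.35 × 0.57380 = 3.0698 W/m².
CH₄: 0.036 × (√3515 − √754) = 0.036 × (59.2874 − 27.4591) = 0.036 × 31.8283 = 1.1458 W/m².
N₂O: 0.120 × (√359 − √273) = 0.120 × (18.9473 − 16.5227) = 0.120 × 2.4246 = 0.2910 W/m².
CFC-11: ΔF = 0.00026 × (157 − 2) = 0.00026 × 155 = 0.0403 W/m².
Total ΔF = 3.0698 + 1.1458 + 0.2910 + 0.0403 = 4.5469 W/m².

ΔF = 4.55 W/m²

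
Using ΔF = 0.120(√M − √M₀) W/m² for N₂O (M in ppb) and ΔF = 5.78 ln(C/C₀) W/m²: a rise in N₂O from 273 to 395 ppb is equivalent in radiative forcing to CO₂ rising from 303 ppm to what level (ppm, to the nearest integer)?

N₂O forcing: 0.120 × (√395 − √273) = 0.120 × (19.8746 − 16.5227) = 0.120 × 3.3519 = 0.40223 W/m².
Set 5.78 ln(C/303) = 0.40223: ln(C/303) = 0.40223/5.78 = 0.06959, so C = 303 × e^0.06959 = 303 × 1.07207 = 324.84 ppm.

C ≈ 325 ppm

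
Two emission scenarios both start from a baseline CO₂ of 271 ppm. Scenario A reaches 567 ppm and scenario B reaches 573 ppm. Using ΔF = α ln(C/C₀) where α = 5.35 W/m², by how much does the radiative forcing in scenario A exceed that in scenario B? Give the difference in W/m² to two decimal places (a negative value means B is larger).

ΔF_A = 5.35 ln(567/271) = 5.35 × 0.73824 = 3.9496 W/m².
ΔF_B = 5.35 ln(573/271) = 5.35 × 0.74877 = 4.0059 W/m².
Difference: 3.9496 − 4.0059 = -0.0563 W/m².

ΔF_A − ΔF_B = -0.06 W/m²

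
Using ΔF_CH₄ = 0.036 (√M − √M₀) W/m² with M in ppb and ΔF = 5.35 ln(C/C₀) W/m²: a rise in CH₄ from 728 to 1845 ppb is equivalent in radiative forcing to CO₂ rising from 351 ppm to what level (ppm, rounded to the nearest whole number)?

C ≈ 391 ppm

CH₄ forcing: 0.036 × (√1845 − √728) = 0.036 × (42.9535 − 26.9815) = 0.036 × 15.9720 = 0.57499 W/m².
Set 5.35 ln(C/351) = 0.57499: ln(C/351) = 0.57499/5.35 = 0.10747, so C = 351 × e^0.10747 = 351 × 1.11346 = 390.82 ppm.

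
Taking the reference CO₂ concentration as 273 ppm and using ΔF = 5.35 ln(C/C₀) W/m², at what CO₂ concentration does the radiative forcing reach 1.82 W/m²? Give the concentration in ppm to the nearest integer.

C ≈ 384 ppm

Set 5.35 ln(C/273) = 1.82, so ln(C/273) = 1.82/5.35 = 0.34019.
Then C/273 = e^0.34019 = 1.40521, giving C = 273 × 1.40521 = 383.62 ppm.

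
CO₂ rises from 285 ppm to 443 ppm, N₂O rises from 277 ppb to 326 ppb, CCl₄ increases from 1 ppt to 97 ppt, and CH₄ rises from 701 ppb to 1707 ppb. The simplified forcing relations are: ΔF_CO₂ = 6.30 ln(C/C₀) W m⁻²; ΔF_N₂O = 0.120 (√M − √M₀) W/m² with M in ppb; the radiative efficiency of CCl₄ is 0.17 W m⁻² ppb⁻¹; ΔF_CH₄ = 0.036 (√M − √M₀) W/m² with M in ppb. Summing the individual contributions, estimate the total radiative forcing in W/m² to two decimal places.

ΔF = 3.50 W/m²

CO₂: 6.30 × ln(443/285) = 6.30 × ln(1.55439) = 6.30 × 0.44108 = 2.7788 W/m².
N₂O: 0.120 × (√326 − √277) = 0.120 × (18.0555 − 16.6433) = 0.120 × 1.4122 = 0.1695 W/m².
CCl₄: Δ = 97 − 1 = 96 ppt = 0.096 ppb; ΔF = 0.17 × 0.096 = 0.0163 W/m².
CH₄: 0.036 × (√1707 − √701) = 0.036 × (41.3159 − 26.4764) = 0.036 × 14.8395 = 0.5342 W/m².
Total ΔF = 2.7788 + 0.1695 + 0.0163 + 0.5342 = 3.4988 W/m².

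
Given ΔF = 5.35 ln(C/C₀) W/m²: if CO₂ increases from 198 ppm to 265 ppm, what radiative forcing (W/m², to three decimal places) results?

ΔF = 1.559 W/m²

CO₂: 5.35 × ln(265/198) = 5.35 × ln(1.33838) = 5.35 × 0.29146 = 1.5593 W/m².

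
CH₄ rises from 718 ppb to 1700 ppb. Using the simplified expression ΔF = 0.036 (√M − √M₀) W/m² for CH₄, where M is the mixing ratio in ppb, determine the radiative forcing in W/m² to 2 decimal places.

CH₄: 0.036 × (√1700 − √718) = 0.036 × (41.2311 − 26.7955) = 0.036 × 14.4356 = 0.5197 W/m².

ΔF = 0.52 W/m²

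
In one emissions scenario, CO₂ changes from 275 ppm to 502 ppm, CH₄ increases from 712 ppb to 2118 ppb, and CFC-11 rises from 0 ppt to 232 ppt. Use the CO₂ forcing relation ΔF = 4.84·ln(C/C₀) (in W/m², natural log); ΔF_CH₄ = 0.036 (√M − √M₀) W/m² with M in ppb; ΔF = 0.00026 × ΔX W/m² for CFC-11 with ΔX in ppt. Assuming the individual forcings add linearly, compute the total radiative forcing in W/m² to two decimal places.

ΔF = 3.67 W/m²

CO₂: 4.84 × ln(502/275) = 4.84 × ln(1.82545) = 4.84 × 0.60183 = 2.9129 W/m².
CH₄: 0.036 × (√2118 − √712) = 0.036 × (46.0217 − 26.6833) = 0.036 × 19.3384 = 0.6962 W/m².
CFC-11: ΔF = 0.00026 × (232 − 0) = 0.00026 × 232 = 0.0603 W/m².
Total ΔF = 2.9129 + 0.6962 + 0.0603 = 3.6694 W/m².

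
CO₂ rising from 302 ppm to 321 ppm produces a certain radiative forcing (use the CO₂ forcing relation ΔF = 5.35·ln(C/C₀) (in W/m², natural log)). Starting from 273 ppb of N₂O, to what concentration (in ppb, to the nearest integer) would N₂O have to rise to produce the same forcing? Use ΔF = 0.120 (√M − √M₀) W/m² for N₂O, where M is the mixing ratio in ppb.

M ≈ 370 ppb

CO₂ forcing: 5.35 × ln(321/302) = 5.35 × 0.061014 = 0.32642 W/m².
Set 0.120(√M − √273) = 0.32642: √M = 0.32642/0.120 + √273 = 2.7202 + 16.5227 = 19.2429.
M = (19.2429)² = 370.29 ppb.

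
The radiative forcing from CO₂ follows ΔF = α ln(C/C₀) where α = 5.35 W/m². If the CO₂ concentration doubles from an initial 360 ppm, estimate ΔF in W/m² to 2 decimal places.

ΔF = 3.71 W/m²

ΔF = 5.35 × ln(2) = 5.35 × 0.69315 = 3.7084 W/m².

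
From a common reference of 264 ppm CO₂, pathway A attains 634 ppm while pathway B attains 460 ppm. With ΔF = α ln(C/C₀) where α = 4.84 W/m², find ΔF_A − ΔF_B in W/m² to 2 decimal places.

ΔF_A − ΔF_B = 1.55 W/m²

ΔF_A = 4.84 ln(634/264) = 4.84 × 0.87610 = 4.2403 W/m².
ΔF_B = 4.84 ln(460/264) = 4.84 × 0.55528 = 2.6876 W/m².
Difference: 4.2403 − 2.6876 = 1.5527 W/m².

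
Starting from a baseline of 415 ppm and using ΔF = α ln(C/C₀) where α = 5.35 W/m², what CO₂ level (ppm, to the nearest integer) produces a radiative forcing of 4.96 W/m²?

C ≈ 1049 ppm

Set 5.35 ln(C/415) = 4.96, so ln(C/415) = 4.96/5.35 = 0.92710.
Then C/415 = e^0.92710 = 2.52717, giving C = 415 × 2.52717 = 1048.78 ppm.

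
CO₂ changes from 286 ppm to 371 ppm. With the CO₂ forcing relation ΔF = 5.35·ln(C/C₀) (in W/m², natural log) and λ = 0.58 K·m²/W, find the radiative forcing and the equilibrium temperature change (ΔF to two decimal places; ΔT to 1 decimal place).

CO₂: 5.35 × ln(371/286) = 5.35 × ln(1.29720) = 5.35 × 0.26021 = 1.3921 W/m².
ΔT = λ ΔF = 0.58 × 1.39 = 0.8062 K.

ΔF = 1.39 W/m²; ΔT = 0.8 K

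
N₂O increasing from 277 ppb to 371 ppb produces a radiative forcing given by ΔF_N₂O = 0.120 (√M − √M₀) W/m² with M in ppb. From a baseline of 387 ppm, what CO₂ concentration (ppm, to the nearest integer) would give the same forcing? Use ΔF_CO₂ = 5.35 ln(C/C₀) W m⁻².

C ≈ 410 ppm

N₂O forcing: 0.120 × (√371 − √277) = 0.120 × (19.2614 − 16.6433) = 0.120 × 2.6181 = 0.31417 W/m².
Set 5.35 ln(C/387) = 0.31417: ln(C/387) = 0.31417/5.35 = 0.05872, so C = 387 × e^0.05872 = 387 × 1.06048 = 410.41 ppm.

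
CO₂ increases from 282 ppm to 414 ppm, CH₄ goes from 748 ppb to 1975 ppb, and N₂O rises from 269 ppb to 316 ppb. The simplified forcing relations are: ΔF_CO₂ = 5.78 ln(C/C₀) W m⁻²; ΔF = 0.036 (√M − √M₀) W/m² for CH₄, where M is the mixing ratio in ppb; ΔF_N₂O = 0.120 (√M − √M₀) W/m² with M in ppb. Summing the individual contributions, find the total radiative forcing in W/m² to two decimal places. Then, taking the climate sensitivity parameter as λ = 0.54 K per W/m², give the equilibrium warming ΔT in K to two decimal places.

CO₂: 5.78 × ln(414/282) = 5.78 × ln(1.46809) = 5.78 × 0.38396 = 2.2193 W/m².
CH₄: 0.036 × (√1975 − √748) = 0.036 × (44.4410 − 27.3496) = 0.036 × 17.0914 = 0.6153 W/m².
N₂O: 0.120 × (√316 − √269) = 0.120 × (17.7764 − 16.4012) = 0.120 × 1.3752 = 0.1650 W/m².
Total ΔF = 2.2193 + 0.6153 + 0.1650 = 2.9996 W/m².
ΔT = λ ΔF = 0.54 × 3.00 = 1.6200 K.

ΔF = 3.00 W/m²; ΔT = 1.62 K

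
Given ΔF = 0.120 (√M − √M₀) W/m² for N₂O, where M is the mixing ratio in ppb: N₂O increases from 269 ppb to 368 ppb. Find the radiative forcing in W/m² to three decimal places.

N₂O: 0.120 × (√368 − √269) = 0.120 × (19.1833 − 16.4012) = 0.120 × 2.7821 = 0.3339 W/m².

ΔF = 0.334 W/m²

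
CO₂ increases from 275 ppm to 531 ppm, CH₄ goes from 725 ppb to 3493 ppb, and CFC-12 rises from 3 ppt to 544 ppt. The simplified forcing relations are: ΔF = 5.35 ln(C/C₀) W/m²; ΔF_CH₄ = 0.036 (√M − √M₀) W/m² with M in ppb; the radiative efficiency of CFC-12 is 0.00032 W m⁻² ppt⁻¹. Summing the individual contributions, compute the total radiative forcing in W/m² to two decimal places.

ΔF = 4.85 W/m²

CO₂: 5.35 × ln(531/275) = 5.35 × ln(1.93091) = 5.35 × 0.65799 = 3.5202 W/m².
CH₄: 0.036 × (√3493 − √725) = 0.036 × (59.1016 − 26.9258) = 0.036 × 32.1758 = 1.1583 W/m².
CFC-12: ΔF = 0.00032 × (544 − 3) = 0.00032 × 541 = 0.1731 W/m².
Total ΔF = 3.5202 + 1.1583 + 0.1731 = 4.8516 W/m².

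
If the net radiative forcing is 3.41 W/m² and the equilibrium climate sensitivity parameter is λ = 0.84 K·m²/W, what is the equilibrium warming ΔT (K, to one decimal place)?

ΔT = 2.9 K

ΔT = λ ΔF = 0.84 × 3.41 = 2.8644 K.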